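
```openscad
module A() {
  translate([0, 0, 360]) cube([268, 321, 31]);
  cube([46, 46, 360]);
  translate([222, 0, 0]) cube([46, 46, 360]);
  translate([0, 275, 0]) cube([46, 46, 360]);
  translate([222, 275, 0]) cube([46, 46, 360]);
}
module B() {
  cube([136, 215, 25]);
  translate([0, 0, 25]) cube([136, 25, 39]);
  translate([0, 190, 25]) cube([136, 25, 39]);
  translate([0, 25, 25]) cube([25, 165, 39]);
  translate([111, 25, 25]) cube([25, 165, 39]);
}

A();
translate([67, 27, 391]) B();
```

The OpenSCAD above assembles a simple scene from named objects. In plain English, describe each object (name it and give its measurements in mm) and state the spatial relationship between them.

A is a four-legged stool. The seat is 268×321 mm, 31 mm thick, top at z = 391 mm. It stands on four square legs, each 46×46 mm in cross-section, from z = 0 to the seat underside, each flush with a corner of the seat.

B is an open-topped rectangular box: outside dimensions 136×215×64 mm, with a uniform wall and base thickness of 25 mm. The base is a full 136×215 slab on the floor; four walls sit on top of the base. The front and back walls (the −y and +y sides) span the full width; the two side walls fit between them.

The open box is on top of the stool.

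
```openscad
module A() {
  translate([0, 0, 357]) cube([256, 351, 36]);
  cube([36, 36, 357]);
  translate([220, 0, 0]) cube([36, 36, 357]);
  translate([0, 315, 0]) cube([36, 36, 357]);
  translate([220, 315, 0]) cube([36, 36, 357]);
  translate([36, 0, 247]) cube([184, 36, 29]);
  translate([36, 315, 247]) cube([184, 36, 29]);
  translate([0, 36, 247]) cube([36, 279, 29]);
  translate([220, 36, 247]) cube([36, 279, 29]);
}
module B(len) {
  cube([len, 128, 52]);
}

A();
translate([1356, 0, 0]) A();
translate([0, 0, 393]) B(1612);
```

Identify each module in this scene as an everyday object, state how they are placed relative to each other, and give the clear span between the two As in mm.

Second stool starts at x = 1356; first ends at x = 256; clear span = 1356 − 256 = 1100 mm.

A is a stool. B is a beam. A beam spans the tops of two stools. The clear span between the two stools is 1100 mm.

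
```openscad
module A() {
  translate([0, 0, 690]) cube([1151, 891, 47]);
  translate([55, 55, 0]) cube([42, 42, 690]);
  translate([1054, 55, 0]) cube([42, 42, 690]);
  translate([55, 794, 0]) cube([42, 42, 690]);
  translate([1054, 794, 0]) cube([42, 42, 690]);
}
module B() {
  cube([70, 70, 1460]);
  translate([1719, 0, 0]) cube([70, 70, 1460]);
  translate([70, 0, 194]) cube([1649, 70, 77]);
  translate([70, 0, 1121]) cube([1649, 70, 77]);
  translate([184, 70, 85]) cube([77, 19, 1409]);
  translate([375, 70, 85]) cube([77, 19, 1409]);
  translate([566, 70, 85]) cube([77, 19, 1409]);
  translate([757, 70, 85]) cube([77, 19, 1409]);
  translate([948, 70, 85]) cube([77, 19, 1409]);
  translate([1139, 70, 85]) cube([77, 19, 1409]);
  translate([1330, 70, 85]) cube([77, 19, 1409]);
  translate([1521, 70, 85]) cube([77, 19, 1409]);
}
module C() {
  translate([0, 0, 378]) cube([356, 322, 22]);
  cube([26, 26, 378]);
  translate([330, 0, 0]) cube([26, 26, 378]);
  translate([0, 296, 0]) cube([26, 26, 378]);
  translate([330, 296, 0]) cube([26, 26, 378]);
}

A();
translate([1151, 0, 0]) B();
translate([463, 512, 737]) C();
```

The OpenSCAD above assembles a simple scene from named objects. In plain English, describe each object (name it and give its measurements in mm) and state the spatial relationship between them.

A is a table with a 1151×891 mm rectangular top, 47 mm thick, top surface at z = 737 mm, supported by four 42×42 mm square legs, each inset 55 mm from the nearest pair of top edges, running from the floor.

B is a fence section. Two 70×70 mm posts, 1460 mm tall, stand on the floor with a clear span of 1649 mm between their inner faces. Two horizontal rails of 70×77 mm section span the gap between the posts with their undersides at z = 194 mm and z = 1121 mm, flush with the posts' −y face. 8 pickets, each 77 mm wide, 19 mm thick and 1409 mm tall, are fixed to the +y face of the rails with their bottoms at z = 85 mm, evenly spaced across the span with equal gaps (rounded down to the nearest mm) at the −x end and between each pair — any rounding remainder accumulates at the +x end.

C is a four-legged stool. The seat is a 356×322×22 mm slab whose top surface is at z = 400 mm; four square legs, each 26×26 mm in cross-section, run from the floor (z = 0) to the underside of the seat, each flush with a corner of the seat.

The fence section is against the table's +x side, with their −y faces flush. The stool is on top of the table.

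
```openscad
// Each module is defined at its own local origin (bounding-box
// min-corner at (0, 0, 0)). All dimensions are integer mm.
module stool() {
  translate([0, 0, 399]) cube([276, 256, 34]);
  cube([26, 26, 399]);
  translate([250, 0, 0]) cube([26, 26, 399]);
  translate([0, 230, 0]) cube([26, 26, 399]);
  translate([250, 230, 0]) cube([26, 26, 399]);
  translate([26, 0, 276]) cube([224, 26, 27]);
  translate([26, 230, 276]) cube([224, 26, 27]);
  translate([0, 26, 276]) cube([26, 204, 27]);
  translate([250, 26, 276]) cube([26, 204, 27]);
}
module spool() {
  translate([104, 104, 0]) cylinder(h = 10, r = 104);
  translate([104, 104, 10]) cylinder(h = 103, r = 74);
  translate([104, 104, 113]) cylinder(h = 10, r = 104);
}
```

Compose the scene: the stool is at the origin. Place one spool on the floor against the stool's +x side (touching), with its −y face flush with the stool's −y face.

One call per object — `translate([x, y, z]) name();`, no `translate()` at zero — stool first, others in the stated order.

stool();
translate([276, 0, 0]) spool();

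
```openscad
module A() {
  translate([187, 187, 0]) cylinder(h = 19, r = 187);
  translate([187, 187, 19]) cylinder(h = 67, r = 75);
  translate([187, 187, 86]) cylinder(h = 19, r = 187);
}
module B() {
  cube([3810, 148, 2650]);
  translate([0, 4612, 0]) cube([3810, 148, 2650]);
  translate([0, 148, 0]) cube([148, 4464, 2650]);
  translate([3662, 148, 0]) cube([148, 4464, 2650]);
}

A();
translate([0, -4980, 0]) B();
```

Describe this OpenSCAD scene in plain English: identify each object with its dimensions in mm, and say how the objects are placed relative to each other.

A is a spool: two coaxial disc flanges of radius 187 mm and thickness 19 mm, joined by a core cylinder of radius 75 mm and height 67 mm. The lower flange rests on z = 0 and the three cylinders share a vertical axis.

B is the wall frame of a small rectangular building: four walls, each 2650 mm tall and 148 mm thick, enclosing a footprint 3810 mm (x) by 4760 mm (y) outside-to-outside, with no floor or roof. The front and back walls (the −y and +y sides) span the full width; the two side walls fit between them.

The house frame is on the floor beside the spool on its −y side.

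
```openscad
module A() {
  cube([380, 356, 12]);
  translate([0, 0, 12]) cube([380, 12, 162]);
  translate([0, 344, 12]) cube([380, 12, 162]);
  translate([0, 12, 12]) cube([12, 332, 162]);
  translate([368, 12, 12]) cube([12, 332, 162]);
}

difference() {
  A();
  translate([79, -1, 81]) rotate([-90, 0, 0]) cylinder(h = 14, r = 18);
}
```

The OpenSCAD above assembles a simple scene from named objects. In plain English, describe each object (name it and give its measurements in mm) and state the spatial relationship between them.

A is an open storage box with external size 380×356×174 mm and wall thickness 12 mm (the base is also 12 mm thick). The base covers the whole footprint; the four walls stand on the base, with the y-facing walls full-width and the x-facing walls fitting between their inner faces.

The open box has a circular hole of radius 18 mm through its front wall, centred at (x = 79, z = 81).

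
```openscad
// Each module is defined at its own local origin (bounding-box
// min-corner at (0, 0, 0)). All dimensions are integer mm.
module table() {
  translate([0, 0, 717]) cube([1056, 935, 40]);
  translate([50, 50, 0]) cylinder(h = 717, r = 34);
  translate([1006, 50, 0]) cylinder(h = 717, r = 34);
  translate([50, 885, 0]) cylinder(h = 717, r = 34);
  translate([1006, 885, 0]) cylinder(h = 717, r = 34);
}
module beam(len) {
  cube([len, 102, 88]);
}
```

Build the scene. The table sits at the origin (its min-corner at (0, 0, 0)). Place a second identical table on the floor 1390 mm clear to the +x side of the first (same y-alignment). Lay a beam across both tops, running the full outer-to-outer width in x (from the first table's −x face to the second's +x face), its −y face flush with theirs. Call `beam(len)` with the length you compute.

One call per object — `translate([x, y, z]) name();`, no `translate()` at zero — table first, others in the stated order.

table();
translate([2446, 0, 0]) table();
translate([0, 0, 757]) beam(3502);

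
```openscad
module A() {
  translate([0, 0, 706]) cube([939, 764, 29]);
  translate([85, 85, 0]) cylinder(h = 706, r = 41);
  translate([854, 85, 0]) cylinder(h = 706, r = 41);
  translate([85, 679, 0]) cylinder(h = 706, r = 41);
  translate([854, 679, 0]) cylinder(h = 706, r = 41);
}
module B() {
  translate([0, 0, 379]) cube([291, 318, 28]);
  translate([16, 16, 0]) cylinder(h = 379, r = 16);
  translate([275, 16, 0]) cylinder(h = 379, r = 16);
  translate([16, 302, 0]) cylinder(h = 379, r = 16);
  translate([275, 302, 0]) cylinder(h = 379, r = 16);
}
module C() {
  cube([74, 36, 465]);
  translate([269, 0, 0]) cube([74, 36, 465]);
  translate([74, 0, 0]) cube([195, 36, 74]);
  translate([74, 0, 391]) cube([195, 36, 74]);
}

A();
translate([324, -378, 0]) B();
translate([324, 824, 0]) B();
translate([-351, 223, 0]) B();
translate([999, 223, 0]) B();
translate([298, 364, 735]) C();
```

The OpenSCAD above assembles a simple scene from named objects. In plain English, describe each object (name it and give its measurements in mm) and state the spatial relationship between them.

A is a table: top 939 mm (x) × 764 mm (y), 29 mm thick, upper face at z = 735 mm, on four round legs of 82 mm diameter, each leg's bounding box inset 44 mm from the nearest pair of top edges, running from z = 0 to the bottom of the top.

B is a four-legged stool. The seat is 291×318 mm, 28 mm thick, top at z = 407 mm. It stands on four round legs, each 32 mm in diameter, from z = 0 to the seat underside, each leg's axis is inset half a diameter from the nearest pair of seat edges (so the leg's bounding box is flush with the corner).

C is a rectangular picture frame lying in the x–z plane (depth along y). The opening is 195 mm wide (x) by 317 mm tall (z), surrounded by a border 74 mm wide on all four sides. The frame is 36 mm deep and is made of two full-height vertical stiles with two horizontal rails fitted between them.

Four stools sit around the table at the −y, +y, −x, +x sides. The picture frame is on top of the table, centred.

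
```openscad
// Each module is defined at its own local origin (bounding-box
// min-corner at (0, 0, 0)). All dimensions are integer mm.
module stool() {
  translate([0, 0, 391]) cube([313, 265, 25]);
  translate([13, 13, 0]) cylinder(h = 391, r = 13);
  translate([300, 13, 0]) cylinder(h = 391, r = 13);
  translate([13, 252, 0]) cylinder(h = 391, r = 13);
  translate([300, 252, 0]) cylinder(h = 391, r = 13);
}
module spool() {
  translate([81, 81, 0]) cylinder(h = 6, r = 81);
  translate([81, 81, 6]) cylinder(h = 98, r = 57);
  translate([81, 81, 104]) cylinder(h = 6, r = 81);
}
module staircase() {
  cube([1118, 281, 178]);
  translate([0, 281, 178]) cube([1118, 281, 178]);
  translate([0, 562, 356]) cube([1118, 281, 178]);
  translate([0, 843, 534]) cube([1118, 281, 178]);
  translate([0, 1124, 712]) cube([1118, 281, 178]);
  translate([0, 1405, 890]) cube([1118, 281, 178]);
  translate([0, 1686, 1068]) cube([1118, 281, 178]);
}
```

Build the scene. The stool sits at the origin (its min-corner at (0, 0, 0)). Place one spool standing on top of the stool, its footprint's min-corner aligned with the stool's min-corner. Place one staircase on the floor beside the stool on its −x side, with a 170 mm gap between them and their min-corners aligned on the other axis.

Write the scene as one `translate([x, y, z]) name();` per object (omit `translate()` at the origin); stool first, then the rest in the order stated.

stool();
translate([0, 0, 416]) spool();
translate([-1288, 0, 0]) staircase();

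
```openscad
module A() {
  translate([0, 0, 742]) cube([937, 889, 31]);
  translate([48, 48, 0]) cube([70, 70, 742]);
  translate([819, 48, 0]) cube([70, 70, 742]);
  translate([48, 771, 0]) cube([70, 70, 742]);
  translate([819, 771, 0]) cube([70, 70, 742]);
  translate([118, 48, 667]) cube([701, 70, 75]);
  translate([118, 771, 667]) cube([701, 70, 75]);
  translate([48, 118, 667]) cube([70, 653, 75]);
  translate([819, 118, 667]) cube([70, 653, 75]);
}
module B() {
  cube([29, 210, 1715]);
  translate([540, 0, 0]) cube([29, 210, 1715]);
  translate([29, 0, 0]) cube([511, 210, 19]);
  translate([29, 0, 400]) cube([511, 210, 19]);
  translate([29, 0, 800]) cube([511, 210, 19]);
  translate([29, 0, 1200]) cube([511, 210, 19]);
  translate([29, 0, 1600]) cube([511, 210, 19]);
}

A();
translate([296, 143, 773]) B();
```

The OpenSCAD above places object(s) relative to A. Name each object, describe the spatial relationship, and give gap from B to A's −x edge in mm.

The bookshelf's min-x is at 296; the table's min-x is 0; gap = 296 mm.

A is a table. B is a bookshelf. The bookshelf is on top of the table. The gap from the bookshelf to the table's −x edge is 296 mm.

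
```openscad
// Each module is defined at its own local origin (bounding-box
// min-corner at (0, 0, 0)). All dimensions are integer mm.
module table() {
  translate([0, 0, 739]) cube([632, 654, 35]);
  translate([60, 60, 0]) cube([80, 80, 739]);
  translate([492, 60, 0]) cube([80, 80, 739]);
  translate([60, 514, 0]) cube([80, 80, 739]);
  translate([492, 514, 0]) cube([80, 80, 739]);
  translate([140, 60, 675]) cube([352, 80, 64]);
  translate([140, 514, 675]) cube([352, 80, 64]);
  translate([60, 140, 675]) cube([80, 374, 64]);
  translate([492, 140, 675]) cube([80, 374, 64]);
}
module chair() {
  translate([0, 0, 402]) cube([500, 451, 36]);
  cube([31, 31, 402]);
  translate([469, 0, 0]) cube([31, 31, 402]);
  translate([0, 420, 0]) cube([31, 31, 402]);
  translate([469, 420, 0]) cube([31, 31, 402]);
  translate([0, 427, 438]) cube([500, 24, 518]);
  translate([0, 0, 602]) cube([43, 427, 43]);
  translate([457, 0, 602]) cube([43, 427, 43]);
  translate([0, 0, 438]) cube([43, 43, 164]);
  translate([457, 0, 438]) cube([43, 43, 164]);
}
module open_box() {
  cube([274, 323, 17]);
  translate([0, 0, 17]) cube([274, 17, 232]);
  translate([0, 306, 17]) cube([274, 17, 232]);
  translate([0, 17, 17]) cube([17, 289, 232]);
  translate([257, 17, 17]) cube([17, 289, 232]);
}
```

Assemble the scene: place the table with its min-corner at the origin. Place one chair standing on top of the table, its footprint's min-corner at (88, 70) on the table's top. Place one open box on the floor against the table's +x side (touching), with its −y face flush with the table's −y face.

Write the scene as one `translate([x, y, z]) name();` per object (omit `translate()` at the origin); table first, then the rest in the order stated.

table();
translate([88, 70, 774]) chair();
translate([632, 0, 0]) open_box();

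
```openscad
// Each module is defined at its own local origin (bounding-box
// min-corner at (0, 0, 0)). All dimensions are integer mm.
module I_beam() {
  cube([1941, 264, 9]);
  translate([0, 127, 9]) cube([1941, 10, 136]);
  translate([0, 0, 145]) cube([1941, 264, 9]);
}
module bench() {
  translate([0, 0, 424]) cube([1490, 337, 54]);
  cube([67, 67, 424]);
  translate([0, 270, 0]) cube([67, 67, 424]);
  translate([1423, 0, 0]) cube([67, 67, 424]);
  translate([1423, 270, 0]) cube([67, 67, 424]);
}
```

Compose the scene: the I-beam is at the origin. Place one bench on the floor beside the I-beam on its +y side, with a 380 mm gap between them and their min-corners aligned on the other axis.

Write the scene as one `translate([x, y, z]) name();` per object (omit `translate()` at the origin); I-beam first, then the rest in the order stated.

I_beam();
translate([0, 644, 0]) bench();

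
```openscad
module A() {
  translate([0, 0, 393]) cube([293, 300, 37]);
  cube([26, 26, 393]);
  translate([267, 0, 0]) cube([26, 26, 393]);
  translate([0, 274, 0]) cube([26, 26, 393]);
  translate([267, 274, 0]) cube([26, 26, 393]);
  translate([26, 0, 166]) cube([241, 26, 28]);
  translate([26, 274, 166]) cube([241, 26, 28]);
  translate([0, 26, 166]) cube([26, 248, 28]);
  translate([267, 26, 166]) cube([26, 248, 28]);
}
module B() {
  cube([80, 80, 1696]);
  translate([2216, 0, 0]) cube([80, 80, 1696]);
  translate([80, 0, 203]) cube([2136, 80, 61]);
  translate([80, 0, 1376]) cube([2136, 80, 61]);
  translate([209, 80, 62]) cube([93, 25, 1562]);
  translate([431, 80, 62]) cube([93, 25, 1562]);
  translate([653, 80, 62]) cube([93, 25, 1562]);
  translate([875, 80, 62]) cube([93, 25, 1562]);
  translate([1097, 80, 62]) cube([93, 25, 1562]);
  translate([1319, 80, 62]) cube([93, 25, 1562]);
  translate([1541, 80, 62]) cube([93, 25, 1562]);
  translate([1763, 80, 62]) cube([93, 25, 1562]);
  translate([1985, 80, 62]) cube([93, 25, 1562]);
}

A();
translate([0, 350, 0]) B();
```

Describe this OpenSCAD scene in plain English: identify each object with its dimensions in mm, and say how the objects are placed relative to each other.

A is a simple wooden stool: a rectangular seat 293 mm (x) by 300 mm (y), 37 mm thick, top face at z = 430 mm, on four square legs, each 26×26 mm in cross-section. The legs rest on z = 0, each flush with a corner of the seat. Four stretchers, 26 mm wide and 28 mm tall, connect adjacent legs with their undersides at z = 166 mm, each running between the inner faces of the legs it joins and aligned with the legs' outer faces on the other axis.

B is a fence section. Two 80×80 mm posts, 1696 mm tall, stand on the floor with a clear span of 2136 mm between their inner faces. Two horizontal rails of 80×61 mm section span the gap between the posts with their undersides at z = 203 mm and z = 1376 mm, flush with the posts' −y face. 9 pickets, each 93 mm wide, 25 mm thick and 1562 mm tall, are fixed to the +y face of the rails with their bottoms at z = 62 mm, evenly spaced across the span with equal gaps (rounded down to the nearest mm) at the −x end and between each pair — any rounding remainder accumulates at the +x end.

The fence section is on the floor beside the stool on its +y side.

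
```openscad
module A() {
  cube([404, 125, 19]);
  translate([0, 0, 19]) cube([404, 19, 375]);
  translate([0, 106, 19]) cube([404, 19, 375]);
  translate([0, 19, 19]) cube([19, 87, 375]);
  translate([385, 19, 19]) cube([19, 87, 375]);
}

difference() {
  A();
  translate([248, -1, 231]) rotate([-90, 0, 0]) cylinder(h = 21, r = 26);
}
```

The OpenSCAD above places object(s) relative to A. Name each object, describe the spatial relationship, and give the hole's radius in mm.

A is an open box. The open box has a circular hole through its front wall. The hole's radius is 26 mm.

The subtracted cylinder has r = 26 mm.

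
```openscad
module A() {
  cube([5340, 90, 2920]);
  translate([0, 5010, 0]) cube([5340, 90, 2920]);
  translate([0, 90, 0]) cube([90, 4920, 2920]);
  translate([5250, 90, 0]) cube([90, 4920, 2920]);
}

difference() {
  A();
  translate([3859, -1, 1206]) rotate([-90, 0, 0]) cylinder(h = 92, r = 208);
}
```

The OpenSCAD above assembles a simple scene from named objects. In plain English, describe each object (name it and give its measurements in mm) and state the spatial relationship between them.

A is the wall frame of a small rectangular building: four walls, each 2920 mm tall and 90 mm thick, enclosing a footprint 5340 mm (x) by 5100 mm (y) outside-to-outside, with no floor or roof. The front and back walls (the −y and +y sides) span the full width; the two side walls fit between them.

The house frame has a circular hole of radius 208 mm through its front wall, centred at (x = 3859, z = 1206).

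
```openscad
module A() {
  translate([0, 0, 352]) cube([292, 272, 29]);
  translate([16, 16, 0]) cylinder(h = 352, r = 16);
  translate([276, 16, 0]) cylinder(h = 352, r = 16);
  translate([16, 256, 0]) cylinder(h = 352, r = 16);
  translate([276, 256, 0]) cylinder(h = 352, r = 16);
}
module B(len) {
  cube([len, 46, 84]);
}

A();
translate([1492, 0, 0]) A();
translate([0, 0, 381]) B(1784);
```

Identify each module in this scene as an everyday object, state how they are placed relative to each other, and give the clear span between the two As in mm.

A is a stool. B is a beam. A beam spans the tops of two stools. The clear span between the two stools is 1200 mm.

Second stool starts at x = 1492; first ends at x = 292; clear span = 1492 − 292 = 1200 mm.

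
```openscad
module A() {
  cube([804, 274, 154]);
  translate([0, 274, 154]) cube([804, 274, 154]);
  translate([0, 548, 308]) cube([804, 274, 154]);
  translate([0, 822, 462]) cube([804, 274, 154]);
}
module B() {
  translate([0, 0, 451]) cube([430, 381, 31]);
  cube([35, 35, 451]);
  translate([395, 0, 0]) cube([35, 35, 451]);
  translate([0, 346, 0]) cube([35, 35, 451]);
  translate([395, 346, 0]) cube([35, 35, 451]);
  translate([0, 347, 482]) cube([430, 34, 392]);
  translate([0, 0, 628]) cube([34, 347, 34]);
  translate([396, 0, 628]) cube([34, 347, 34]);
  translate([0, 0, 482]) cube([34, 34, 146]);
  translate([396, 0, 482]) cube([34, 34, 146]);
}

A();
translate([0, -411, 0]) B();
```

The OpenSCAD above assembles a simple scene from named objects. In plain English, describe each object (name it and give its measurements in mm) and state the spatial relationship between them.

A is a run of 4 identical solid stair steps. Each tread is 804×274 mm and each step block is 154 mm high. Step 1 rests on the floor; step k is offset from step 1 by (k−1)×274 mm in y and (k−1)×154 mm in z.

B is a chair. The seat is a 430×381×31 mm slab with its top at z = 482 mm, on four 35×35 mm corner legs (flush with the seat edges, standing on z = 0). A flat backrest 34 mm thick, 392 mm tall, spans the full seat width and rises from the seat top along its +y edge, rear face flush with the rear of the seat. Two armrests of 34×34 mm section run along each side from the seat's front edge to the front of the backrest, top faces 180 mm above the seat top and outer faces flush with the seat's x-edges; a 34×34 mm post under the front of each armrest stands on the seat at the front corner.

The chair is on the floor beside the staircase on its −y side.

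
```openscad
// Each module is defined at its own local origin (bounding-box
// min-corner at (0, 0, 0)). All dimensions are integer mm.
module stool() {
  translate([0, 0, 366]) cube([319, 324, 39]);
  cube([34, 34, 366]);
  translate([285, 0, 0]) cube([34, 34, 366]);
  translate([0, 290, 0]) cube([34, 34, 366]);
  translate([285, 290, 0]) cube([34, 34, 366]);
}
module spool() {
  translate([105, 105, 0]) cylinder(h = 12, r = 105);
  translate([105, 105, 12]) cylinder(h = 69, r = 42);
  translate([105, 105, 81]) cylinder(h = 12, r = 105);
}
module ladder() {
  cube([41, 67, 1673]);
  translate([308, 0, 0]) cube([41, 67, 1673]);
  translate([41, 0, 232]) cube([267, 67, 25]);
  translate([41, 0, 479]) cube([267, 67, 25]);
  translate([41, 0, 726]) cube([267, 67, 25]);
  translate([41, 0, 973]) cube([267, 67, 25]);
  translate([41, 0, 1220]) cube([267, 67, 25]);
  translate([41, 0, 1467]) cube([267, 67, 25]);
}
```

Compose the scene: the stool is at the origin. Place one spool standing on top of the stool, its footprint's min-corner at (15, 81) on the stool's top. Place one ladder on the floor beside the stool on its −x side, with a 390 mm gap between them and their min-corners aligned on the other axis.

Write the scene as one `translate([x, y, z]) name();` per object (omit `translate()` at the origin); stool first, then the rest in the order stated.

stool();
translate([15, 81, 405]) spool();
translate([-739, 0, 0]) ladder();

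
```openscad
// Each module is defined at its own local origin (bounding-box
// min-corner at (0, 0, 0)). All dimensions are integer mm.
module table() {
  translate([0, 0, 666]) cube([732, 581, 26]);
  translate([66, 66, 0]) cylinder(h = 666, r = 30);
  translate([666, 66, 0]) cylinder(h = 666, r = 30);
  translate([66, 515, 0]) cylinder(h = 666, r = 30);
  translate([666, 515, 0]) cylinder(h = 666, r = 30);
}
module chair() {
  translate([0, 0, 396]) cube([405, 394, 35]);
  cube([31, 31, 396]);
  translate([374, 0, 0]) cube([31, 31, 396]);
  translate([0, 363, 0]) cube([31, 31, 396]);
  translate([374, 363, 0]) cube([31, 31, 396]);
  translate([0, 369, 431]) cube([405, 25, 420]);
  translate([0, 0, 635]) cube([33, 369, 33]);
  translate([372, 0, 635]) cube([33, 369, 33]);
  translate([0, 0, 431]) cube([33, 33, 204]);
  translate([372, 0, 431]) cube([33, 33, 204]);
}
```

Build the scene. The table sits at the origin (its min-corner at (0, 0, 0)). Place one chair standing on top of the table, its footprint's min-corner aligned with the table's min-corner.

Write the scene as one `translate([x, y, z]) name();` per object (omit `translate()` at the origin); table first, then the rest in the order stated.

table();
translate([0, 0, 692]) chair();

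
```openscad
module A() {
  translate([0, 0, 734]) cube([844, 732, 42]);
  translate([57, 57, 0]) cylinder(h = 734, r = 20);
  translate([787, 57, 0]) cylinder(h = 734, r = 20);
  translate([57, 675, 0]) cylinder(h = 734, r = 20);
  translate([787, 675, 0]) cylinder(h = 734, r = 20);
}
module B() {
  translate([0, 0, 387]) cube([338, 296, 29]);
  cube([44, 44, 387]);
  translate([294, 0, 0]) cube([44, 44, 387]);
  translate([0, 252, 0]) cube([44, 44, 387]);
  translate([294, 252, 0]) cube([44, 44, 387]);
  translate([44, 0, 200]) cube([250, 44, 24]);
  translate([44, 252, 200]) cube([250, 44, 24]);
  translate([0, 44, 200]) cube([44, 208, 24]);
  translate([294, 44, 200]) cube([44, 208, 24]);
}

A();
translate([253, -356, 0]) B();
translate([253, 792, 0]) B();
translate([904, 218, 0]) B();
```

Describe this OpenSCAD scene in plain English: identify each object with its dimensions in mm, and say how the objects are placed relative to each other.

A is a table: top 844 mm (x) × 732 mm (y), 42 mm thick, upper face at z = 776 mm, on four round legs of 40 mm diameter, each leg's bounding box inset 37 mm from the nearest pair of top edges, running from z = 0 to the bottom of the top.

B is a simple wooden stool: a rectangular seat 338 mm (x) by 296 mm (y), 29 mm thick, top face at z = 416 mm, on four square legs, each 44×44 mm in cross-section. The legs rest on z = 0, each flush with a corner of the seat. Four stretchers, 44 mm wide and 24 mm tall, connect adjacent legs with their undersides at z = 200 mm, each running between the inner faces of the legs it joins and aligned with the legs' outer faces on the other axis.

Three stools sit around the table at the −y, +y, +x sides.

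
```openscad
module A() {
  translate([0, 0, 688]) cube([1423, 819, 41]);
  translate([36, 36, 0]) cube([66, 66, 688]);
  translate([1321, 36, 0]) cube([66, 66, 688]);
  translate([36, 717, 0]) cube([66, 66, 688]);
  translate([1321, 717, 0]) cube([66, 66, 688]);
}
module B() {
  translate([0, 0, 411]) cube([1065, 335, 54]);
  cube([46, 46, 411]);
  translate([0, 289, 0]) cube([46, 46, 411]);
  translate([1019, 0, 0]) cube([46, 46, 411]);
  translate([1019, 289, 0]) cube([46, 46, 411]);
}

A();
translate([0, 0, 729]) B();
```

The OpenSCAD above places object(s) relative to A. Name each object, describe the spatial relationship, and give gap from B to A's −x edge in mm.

A is a table. B is a bench. The bench is on top of the table. The gap from the bench to the table's −x edge is 0 mm.

The bench's min-x is at 0; the table's min-x is 0; gap = 0 mm.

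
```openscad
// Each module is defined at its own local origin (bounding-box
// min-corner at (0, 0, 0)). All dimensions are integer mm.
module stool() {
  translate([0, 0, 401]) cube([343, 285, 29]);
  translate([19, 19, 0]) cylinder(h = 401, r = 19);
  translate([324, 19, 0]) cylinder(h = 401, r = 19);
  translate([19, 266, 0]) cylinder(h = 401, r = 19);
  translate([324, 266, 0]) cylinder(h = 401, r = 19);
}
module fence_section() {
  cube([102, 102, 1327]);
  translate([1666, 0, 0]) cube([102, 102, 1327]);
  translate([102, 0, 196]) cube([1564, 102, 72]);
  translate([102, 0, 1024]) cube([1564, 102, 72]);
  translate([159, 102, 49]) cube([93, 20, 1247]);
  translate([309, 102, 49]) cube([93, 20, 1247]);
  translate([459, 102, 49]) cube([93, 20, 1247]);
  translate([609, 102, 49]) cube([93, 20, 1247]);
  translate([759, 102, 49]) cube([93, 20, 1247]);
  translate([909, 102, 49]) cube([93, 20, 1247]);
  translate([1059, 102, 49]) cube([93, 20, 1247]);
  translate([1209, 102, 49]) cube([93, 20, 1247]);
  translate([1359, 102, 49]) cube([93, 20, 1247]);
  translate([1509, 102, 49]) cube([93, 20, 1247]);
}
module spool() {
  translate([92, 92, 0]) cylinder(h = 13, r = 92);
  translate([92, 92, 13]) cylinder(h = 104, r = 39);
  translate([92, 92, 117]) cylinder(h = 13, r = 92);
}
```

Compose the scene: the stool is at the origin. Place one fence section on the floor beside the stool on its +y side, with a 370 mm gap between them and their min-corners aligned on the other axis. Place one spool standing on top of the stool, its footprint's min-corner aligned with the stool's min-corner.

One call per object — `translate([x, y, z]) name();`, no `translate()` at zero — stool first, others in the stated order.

stool();
translate([0, 655, 0]) fence_section();
translate([0, 0, 430]) spool();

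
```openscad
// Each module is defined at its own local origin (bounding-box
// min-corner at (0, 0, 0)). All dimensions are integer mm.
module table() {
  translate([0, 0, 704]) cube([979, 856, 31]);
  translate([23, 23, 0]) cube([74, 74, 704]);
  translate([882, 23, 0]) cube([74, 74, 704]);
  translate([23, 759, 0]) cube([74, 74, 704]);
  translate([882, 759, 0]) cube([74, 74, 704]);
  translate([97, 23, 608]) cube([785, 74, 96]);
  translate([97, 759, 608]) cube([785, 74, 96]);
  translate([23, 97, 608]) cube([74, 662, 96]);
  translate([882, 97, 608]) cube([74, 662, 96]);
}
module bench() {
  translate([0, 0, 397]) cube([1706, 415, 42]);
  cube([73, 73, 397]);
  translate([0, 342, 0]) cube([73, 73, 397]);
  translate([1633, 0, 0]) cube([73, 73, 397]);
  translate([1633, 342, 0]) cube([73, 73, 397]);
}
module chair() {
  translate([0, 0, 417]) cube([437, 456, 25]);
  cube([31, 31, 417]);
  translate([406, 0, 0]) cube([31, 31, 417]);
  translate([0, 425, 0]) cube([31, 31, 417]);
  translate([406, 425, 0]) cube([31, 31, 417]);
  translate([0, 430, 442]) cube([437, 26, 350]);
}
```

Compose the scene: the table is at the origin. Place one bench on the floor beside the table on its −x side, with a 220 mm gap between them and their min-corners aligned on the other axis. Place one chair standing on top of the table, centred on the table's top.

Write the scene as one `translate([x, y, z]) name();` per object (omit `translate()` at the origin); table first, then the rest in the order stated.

table();
translate([-1926, 0, 0]) bench();
translate([271, 200, 735]) chair();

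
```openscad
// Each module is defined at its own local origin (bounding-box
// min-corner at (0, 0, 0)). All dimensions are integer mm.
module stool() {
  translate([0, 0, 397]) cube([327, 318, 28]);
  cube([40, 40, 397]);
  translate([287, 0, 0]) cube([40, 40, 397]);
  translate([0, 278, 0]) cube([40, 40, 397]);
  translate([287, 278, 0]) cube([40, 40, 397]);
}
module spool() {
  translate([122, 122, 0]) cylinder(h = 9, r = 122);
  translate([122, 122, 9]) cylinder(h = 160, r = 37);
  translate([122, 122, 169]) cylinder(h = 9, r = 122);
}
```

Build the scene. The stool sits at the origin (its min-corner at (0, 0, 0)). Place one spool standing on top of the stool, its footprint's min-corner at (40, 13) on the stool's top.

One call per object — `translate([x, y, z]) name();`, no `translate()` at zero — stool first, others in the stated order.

stool();
translate([40, 13, 425]) spool();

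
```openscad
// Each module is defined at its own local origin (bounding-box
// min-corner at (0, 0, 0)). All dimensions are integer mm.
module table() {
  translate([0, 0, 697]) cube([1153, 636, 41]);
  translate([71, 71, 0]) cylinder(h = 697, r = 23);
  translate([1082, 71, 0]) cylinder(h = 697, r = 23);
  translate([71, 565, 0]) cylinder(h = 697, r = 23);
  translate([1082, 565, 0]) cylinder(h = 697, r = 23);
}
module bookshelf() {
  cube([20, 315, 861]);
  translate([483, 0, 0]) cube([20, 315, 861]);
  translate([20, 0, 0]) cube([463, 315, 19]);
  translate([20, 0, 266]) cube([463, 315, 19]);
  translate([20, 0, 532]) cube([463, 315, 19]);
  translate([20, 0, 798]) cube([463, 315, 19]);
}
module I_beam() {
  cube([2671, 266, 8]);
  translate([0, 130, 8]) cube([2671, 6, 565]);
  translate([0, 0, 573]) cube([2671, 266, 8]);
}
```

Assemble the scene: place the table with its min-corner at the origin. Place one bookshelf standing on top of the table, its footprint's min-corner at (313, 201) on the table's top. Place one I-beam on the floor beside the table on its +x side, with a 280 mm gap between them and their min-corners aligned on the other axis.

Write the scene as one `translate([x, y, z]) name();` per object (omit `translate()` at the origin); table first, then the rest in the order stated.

table();
translate([313, 201, 738]) bookshelf();
translate([1433, 0, 0]) I_beam();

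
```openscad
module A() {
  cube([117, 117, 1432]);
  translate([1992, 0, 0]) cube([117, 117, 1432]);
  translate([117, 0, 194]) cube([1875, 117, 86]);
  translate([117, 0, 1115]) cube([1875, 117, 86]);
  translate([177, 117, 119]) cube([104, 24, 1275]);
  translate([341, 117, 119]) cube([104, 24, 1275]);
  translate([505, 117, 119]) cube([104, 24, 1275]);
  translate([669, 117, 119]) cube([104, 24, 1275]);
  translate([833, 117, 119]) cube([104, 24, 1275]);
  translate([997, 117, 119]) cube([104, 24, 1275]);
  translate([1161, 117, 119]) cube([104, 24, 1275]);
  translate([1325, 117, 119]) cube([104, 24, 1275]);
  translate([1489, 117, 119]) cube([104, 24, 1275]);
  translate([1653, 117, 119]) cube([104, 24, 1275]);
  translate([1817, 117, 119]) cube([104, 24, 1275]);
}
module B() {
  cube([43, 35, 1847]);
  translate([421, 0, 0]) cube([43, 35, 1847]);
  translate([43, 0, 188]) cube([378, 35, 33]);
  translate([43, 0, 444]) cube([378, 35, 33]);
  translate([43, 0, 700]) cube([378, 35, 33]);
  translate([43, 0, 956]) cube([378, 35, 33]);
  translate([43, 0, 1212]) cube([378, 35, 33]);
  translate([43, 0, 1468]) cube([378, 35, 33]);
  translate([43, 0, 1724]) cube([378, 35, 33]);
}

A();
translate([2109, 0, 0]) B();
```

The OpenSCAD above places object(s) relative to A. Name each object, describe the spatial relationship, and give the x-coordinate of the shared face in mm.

A is a fence section. B is a ladder. The ladder is against the fence section's +x side, with their −y faces flush. The x-coordinate of the shared face is 2109 mm.

The fence section's +x face and the ladder's −x face are both at x = 2109 mm.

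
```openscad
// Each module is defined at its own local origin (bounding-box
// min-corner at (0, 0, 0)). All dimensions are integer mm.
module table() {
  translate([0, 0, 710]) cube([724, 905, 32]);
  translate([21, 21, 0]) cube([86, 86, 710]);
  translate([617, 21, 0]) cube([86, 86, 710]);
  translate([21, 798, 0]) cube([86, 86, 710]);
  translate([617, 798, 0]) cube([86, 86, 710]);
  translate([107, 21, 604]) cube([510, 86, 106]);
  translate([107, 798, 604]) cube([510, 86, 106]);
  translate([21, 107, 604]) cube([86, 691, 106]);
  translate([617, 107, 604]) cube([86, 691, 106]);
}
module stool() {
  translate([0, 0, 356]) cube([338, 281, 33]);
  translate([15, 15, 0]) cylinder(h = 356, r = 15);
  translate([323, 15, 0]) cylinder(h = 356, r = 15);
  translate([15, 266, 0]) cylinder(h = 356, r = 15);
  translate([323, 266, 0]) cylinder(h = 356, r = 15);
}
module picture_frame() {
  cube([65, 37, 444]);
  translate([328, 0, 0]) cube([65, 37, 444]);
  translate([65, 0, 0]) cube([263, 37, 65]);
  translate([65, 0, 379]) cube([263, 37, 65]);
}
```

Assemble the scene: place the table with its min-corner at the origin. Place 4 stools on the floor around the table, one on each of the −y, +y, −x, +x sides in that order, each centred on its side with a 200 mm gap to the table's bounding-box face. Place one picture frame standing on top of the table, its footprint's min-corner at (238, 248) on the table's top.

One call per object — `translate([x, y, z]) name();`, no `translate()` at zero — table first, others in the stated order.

table();
translate([193, -481, 0]) stool();
translate([193, 1105, 0]) stool();
translate([-538, 312, 0]) stool();
translate([924, 312, 0]) stool();
translate([238, 248, 742]) picture_frame();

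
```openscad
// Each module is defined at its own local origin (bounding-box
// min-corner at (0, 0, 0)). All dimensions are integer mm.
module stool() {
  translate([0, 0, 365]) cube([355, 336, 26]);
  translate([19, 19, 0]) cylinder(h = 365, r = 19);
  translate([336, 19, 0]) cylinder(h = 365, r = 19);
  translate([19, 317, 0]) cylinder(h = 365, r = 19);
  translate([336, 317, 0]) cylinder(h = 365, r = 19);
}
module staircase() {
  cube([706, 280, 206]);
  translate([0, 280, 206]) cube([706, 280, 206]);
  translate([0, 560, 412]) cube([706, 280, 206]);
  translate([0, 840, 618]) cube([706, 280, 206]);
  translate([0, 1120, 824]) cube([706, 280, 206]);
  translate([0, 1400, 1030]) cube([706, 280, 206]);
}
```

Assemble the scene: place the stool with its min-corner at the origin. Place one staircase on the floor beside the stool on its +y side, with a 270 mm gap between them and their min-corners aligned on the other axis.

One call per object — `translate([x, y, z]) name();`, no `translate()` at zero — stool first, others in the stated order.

stool();
translate([0, 606, 0]) staircase();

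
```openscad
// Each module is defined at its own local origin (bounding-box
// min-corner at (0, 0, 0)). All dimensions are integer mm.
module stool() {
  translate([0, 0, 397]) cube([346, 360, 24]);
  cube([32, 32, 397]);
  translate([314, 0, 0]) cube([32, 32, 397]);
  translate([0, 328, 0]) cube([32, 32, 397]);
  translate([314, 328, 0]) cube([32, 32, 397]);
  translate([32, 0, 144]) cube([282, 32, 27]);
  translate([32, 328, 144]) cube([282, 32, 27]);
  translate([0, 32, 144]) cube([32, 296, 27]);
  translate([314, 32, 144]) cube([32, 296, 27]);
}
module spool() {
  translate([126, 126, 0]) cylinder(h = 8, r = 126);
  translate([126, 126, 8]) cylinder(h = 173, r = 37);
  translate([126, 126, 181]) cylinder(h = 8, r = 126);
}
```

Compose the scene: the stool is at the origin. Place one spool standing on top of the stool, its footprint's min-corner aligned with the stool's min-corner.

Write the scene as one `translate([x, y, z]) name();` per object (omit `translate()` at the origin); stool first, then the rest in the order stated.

stool();
translate([0, 0, 421]) spool();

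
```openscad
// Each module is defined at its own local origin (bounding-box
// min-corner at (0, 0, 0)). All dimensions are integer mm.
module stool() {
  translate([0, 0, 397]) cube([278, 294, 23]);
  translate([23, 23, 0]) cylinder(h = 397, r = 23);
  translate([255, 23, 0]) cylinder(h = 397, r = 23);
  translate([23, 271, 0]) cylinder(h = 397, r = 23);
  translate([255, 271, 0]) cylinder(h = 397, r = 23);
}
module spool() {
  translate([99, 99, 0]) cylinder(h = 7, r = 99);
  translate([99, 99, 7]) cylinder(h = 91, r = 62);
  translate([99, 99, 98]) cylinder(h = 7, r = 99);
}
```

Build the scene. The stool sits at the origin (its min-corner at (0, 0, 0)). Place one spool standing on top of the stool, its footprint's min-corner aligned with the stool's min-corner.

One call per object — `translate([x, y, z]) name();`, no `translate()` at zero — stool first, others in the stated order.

stool();
translate([0, 0, 420]) spool();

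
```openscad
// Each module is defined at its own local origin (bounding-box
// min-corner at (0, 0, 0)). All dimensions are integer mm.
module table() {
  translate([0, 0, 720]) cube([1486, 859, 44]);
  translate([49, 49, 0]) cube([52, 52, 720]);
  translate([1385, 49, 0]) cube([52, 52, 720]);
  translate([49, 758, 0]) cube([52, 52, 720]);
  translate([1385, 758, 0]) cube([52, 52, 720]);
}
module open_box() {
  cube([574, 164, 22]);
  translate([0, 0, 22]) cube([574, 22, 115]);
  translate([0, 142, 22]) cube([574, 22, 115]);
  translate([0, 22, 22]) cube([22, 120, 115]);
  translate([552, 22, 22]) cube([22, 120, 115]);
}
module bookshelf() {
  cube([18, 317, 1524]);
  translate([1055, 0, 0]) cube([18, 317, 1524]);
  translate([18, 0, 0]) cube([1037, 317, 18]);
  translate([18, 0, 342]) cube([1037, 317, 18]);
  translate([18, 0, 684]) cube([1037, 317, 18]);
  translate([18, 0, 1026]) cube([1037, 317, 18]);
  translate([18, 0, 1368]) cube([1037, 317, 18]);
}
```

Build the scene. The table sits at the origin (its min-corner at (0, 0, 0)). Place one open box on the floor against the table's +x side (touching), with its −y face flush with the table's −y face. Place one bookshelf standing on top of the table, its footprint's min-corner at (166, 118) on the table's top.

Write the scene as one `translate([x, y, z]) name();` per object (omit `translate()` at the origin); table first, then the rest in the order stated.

table();
translate([1486, 0, 0]) open_box();
translate([166, 118, 764]) bookshelf();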